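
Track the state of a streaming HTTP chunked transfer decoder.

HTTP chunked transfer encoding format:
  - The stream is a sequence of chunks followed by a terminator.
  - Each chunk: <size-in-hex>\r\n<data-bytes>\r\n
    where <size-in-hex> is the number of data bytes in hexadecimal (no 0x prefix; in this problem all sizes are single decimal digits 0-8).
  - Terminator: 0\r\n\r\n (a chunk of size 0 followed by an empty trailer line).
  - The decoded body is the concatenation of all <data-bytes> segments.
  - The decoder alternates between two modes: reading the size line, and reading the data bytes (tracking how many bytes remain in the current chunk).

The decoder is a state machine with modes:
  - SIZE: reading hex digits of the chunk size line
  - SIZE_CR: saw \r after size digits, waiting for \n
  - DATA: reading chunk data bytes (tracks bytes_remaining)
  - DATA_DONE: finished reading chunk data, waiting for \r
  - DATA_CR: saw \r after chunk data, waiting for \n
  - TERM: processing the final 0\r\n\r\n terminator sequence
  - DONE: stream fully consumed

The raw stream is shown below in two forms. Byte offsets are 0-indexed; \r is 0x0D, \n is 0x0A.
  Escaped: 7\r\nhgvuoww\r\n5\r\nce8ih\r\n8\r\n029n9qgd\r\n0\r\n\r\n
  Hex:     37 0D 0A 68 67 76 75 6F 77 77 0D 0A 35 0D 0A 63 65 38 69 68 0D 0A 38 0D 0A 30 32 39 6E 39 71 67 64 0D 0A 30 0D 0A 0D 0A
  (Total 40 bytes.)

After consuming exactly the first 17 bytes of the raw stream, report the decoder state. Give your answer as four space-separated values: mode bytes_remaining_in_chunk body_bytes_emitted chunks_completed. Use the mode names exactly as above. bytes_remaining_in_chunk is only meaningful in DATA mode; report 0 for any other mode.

Answer: DATA 3 9 1

Derivation:
Byte 0 = '7': mode=SIZE remaining=0 emitted=0 chunks_done=0
Byte 1 = 0x0D: mode=SIZE_CR remaining=0 emitted=0 chunks_done=0
Byte 2 = 0x0A: mode=DATA remaining=7 emitted=0 chunks_done=0
Byte 3 = 'h': mode=DATA remaining=6 emitted=1 chunks_done=0
Byte 4 = 'g': mode=DATA remaining=5 emitted=2 chunks_done=0
Byte 5 = 'v': mode=DATA remaining=4 emitted=3 chunks_done=0
Byte 6 = 'u': mode=DATA remaining=3 emitted=4 chunks_done=0
Byte 7 = 'o': mode=DATA remaining=2 emitted=5 chunks_done=0
Byte 8 = 'w': mode=DATA remaining=1 emitted=6 chunks_done=0
Byte 9 = 'w': mode=DATA_DONE remaining=0 emitted=7 chunks_done=0
Byte 10 = 0x0D: mode=DATA_CR remaining=0 emitted=7 chunks_done=0
Byte 11 = 0x0A: mode=SIZE remaining=0 emitted=7 chunks_done=1
Byte 12 = '5': mode=SIZE remaining=0 emitted=7 chunks_done=1
Byte 13 = 0x0D: mode=SIZE_CR remaining=0 emitted=7 chunks_done=1
Byte 14 = 0x0A: mode=DATA remaining=5 emitted=7 chunks_done=1
Byte 15 = 'c': mode=DATA remaining=4 emitted=8 chunks_done=1
Byte 16 = 'e': mode=DATA remaining=3 emitted=9 chunks_done=1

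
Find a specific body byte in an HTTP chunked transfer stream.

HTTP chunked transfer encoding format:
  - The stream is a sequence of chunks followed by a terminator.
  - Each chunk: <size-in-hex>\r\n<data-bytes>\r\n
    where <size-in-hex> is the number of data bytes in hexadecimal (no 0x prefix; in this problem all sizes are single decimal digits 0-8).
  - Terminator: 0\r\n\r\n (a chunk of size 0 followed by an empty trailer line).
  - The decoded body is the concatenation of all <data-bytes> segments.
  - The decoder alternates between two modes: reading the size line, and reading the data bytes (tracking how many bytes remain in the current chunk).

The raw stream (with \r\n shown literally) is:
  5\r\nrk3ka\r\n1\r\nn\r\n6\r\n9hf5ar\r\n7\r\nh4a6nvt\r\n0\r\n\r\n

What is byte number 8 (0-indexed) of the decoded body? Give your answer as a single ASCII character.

Chunk 1: stream[0..1]='5' size=0x5=5, data at stream[3..8]='rk3ka' -> body[0..5], body so far='rk3ka'
Chunk 2: stream[10..11]='1' size=0x1=1, data at stream[13..14]='n' -> body[5..6], body so far='rk3kan'
Chunk 3: stream[16..17]='6' size=0x6=6, data at stream[19..25]='9hf5ar' -> body[6..12], body so far='rk3kan9hf5ar'
Chunk 4: stream[27..28]='7' size=0x7=7, data at stream[30..37]='h4a6nvt' -> body[12..19], body so far='rk3kan9hf5arh4a6nvt'
Chunk 5: stream[39..40]='0' size=0 (terminator). Final body='rk3kan9hf5arh4a6nvt' (19 bytes)
Body byte 8 = 'f'

Answer: f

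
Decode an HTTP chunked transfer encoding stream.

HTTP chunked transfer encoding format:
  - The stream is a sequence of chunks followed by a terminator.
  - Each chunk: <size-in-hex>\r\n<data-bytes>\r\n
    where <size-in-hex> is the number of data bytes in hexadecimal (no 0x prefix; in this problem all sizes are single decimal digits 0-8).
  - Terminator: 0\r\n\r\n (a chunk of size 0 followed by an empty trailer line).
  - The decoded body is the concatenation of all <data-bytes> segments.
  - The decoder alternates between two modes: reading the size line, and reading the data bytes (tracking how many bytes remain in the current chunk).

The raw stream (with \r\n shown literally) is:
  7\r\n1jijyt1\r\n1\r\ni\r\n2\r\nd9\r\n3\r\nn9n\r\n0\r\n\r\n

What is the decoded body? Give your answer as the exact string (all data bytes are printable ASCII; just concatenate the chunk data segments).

Answer: 1jijyt1id9n9n

Derivation:
Chunk 1: stream[0..1]='7' size=0x7=7, data at stream[3..10]='1jijyt1' -> body[0..7], body so far='1jijyt1'
Chunk 2: stream[12..13]='1' size=0x1=1, data at stream[15..16]='i' -> body[7..8], body so far='1jijyt1i'
Chunk 3: stream[18..19]='2' size=0x2=2, data at stream[21..23]='d9' -> body[8..10], body so far='1jijyt1id9'
Chunk 4: stream[25..26]='3' size=0x3=3, data at stream[28..31]='n9n' -> body[10..13], body so far='1jijyt1id9n9n'
Chunk 5: stream[33..34]='0' size=0 (terminator). Final body='1jijyt1id9n9n' (13 bytes)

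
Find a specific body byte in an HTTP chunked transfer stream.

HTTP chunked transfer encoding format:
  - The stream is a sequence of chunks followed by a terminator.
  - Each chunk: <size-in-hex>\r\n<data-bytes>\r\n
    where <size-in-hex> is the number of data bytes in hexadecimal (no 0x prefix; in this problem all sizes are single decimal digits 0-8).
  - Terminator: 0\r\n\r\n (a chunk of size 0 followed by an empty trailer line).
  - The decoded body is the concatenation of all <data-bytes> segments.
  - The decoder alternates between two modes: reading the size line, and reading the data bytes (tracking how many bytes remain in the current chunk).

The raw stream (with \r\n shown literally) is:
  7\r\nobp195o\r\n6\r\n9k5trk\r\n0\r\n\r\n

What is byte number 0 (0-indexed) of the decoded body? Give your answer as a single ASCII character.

Answer: o

Derivation:
Chunk 1: stream[0..1]='7' size=0x7=7, data at stream[3..10]='obp195o' -> body[0..7], body so far='obp195o'
Chunk 2: stream[12..13]='6' size=0x6=6, data at stream[15..21]='9k5trk' -> body[7..13], body so far='obp195o9k5trk'
Chunk 3: stream[23..24]='0' size=0 (terminator). Final body='obp195o9k5trk' (13 bytes)
Body byte 0 = 'o'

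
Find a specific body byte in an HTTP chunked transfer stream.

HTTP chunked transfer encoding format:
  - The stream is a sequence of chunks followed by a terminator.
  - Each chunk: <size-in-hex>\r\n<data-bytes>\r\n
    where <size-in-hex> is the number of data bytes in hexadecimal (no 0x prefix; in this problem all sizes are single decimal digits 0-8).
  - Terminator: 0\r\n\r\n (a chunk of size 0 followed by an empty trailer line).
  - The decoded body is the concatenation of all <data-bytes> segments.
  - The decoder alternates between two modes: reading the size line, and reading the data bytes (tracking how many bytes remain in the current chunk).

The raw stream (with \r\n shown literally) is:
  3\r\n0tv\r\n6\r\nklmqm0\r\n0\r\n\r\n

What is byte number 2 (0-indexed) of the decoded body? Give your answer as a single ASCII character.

Answer: v

Derivation:
Chunk 1: stream[0..1]='3' size=0x3=3, data at stream[3..6]='0tv' -> body[0..3], body so far='0tv'
Chunk 2: stream[8..9]='6' size=0x6=6, data at stream[11..17]='klmqm0' -> body[3..9], body so far='0tvklmqm0'
Chunk 3: stream[19..20]='0' size=0 (terminator). Final body='0tvklmqm0' (9 bytes)
Body byte 2 = 'v'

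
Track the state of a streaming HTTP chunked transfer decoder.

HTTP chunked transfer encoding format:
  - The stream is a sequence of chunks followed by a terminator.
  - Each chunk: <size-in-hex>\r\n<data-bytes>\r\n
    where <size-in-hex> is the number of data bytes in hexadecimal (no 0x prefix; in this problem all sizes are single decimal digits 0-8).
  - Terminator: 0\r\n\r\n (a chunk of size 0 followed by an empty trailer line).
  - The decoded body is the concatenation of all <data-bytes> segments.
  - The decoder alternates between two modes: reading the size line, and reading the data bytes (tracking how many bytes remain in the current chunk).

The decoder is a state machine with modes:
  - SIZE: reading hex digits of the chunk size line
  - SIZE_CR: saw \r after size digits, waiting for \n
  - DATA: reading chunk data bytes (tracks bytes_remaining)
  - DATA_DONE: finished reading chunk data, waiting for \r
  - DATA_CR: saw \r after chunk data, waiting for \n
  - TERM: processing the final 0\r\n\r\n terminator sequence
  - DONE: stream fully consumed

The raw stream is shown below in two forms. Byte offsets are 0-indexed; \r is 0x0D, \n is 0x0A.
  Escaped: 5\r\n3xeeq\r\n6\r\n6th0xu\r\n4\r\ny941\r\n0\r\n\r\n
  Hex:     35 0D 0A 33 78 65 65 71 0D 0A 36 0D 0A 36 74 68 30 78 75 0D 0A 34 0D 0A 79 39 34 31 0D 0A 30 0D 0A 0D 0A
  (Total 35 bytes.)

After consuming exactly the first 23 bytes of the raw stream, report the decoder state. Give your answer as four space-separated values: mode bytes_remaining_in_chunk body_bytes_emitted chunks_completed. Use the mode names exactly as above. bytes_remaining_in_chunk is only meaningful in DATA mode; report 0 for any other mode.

Byte 0 = '5': mode=SIZE remaining=0 emitted=0 chunks_done=0
Byte 1 = 0x0D: mode=SIZE_CR remaining=0 emitted=0 chunks_done=0
Byte 2 = 0x0A: mode=DATA remaining=5 emitted=0 chunks_done=0
Byte 3 = '3': mode=DATA remaining=4 emitted=1 chunks_done=0
Byte 4 = 'x': mode=DATA remaining=3 emitted=2 chunks_done=0
Byte 5 = 'e': mode=DATA remaining=2 emitted=3 chunks_done=0
Byte 6 = 'e': mode=DATA remaining=1 emitted=4 chunks_done=0
Byte 7 = 'q': mode=DATA_DONE remaining=0 emitted=5 chunks_done=0
Byte 8 = 0x0D: mode=DATA_CR remaining=0 emitted=5 chunks_done=0
Byte 9 = 0x0A: mode=SIZE remaining=0 emitted=5 chunks_done=1
Byte 10 = '6': mode=SIZE remaining=0 emitted=5 chunks_done=1
Byte 11 = 0x0D: mode=SIZE_CR remaining=0 emitted=5 chunks_done=1
Byte 12 = 0x0A: mode=DATA remaining=6 emitted=5 chunks_done=1
Byte 13 = '6': mode=DATA remaining=5 emitted=6 chunks_done=1
Byte 14 = 't': mode=DATA remaining=4 emitted=7 chunks_done=1
Byte 15 = 'h': mode=DATA remaining=3 emitted=8 chunks_done=1
Byte 16 = '0': mode=DATA remaining=2 emitted=9 chunks_done=1
Byte 17 = 'x': mode=DATA remaining=1 emitted=10 chunks_done=1
Byte 18 = 'u': mode=DATA_DONE remaining=0 emitted=11 chunks_done=1
Byte 19 = 0x0D: mode=DATA_CR remaining=0 emitted=11 chunks_done=1
Byte 20 = 0x0A: mode=SIZE remaining=0 emitted=11 chunks_done=2
Byte 21 = '4': mode=SIZE remaining=0 emitted=11 chunks_done=2
Byte 22 = 0x0D: mode=SIZE_CR remaining=0 emitted=11 chunks_done=2

Answer: SIZE_CR 0 11 2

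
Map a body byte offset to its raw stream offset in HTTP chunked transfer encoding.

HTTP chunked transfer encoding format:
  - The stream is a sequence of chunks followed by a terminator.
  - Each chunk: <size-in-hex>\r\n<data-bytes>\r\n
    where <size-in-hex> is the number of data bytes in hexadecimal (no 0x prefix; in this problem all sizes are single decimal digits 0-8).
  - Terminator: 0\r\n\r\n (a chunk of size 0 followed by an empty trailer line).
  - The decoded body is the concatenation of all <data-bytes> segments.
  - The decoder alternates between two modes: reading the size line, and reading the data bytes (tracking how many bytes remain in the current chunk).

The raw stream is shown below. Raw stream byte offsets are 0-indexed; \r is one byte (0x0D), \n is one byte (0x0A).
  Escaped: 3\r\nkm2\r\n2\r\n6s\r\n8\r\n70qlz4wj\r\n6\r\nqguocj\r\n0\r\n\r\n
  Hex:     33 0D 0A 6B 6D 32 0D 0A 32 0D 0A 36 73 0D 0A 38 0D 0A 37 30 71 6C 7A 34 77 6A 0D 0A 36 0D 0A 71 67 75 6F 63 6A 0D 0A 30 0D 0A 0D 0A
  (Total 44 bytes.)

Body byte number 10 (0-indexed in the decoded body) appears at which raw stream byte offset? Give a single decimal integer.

Answer: 23

Derivation:
Chunk 1: stream[0..1]='3' size=0x3=3, data at stream[3..6]='km2' -> body[0..3], body so far='km2'
Chunk 2: stream[8..9]='2' size=0x2=2, data at stream[11..13]='6s' -> body[3..5], body so far='km26s'
Chunk 3: stream[15..16]='8' size=0x8=8, data at stream[18..26]='70qlz4wj' -> body[5..13], body so far='km26s70qlz4wj'
Chunk 4: stream[28..29]='6' size=0x6=6, data at stream[31..37]='qguocj' -> body[13..19], body so far='km26s70qlz4wjqguocj'
Chunk 5: stream[39..40]='0' size=0 (terminator). Final body='km26s70qlz4wjqguocj' (19 bytes)
Body byte 10 at stream offset 23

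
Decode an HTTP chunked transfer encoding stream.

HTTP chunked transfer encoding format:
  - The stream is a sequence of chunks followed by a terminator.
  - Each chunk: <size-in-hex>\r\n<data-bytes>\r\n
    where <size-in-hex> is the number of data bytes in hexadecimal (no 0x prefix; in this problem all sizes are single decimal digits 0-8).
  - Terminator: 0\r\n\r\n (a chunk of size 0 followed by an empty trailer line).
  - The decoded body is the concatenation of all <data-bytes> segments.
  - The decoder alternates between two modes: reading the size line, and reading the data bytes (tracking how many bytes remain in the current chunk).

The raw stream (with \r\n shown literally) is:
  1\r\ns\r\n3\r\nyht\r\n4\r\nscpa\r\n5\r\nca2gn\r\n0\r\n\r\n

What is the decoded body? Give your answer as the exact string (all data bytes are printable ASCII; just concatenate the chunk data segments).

Chunk 1: stream[0..1]='1' size=0x1=1, data at stream[3..4]='s' -> body[0..1], body so far='s'
Chunk 2: stream[6..7]='3' size=0x3=3, data at stream[9..12]='yht' -> body[1..4], body so far='syht'
Chunk 3: stream[14..15]='4' size=0x4=4, data at stream[17..21]='scpa' -> body[4..8], body so far='syhtscpa'
Chunk 4: stream[23..24]='5' size=0x5=5, data at stream[26..31]='ca2gn' -> body[8..13], body so far='syhtscpaca2gn'
Chunk 5: stream[33..34]='0' size=0 (terminator). Final body='syhtscpaca2gn' (13 bytes)

Answer: syhtscpaca2gn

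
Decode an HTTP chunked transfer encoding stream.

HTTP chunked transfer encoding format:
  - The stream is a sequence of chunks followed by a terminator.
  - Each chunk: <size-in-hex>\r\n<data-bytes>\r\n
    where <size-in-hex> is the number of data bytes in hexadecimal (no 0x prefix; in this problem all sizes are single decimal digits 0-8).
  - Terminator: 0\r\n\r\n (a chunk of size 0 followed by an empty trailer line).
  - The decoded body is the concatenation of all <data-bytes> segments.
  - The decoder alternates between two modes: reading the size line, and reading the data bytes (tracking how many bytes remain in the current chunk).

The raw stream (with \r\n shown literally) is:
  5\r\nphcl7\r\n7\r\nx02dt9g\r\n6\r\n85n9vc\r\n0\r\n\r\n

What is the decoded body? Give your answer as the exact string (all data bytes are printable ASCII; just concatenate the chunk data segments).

Chunk 1: stream[0..1]='5' size=0x5=5, data at stream[3..8]='phcl7' -> body[0..5], body so far='phcl7'
Chunk 2: stream[10..11]='7' size=0x7=7, data at stream[13..20]='x02dt9g' -> body[5..12], body so far='phcl7x02dt9g'
Chunk 3: stream[22..23]='6' size=0x6=6, data at stream[25..31]='85n9vc' -> body[12..18], body so far='phcl7x02dt9g85n9vc'
Chunk 4: stream[33..34]='0' size=0 (terminator). Final body='phcl7x02dt9g85n9vc' (18 bytes)

Answer: phcl7x02dt9g85n9vc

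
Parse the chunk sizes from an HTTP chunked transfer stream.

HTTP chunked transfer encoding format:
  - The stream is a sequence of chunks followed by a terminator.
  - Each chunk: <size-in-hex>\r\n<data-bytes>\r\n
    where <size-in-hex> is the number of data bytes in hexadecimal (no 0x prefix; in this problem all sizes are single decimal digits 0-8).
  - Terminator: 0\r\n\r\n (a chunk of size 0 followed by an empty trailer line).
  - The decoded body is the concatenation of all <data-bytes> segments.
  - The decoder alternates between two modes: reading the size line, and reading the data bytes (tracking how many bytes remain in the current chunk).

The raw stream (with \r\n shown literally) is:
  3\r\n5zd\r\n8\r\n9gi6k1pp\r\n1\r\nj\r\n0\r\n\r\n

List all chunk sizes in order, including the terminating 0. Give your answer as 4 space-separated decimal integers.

Answer: 3 8 1 0

Derivation:
Chunk 1: stream[0..1]='3' size=0x3=3, data at stream[3..6]='5zd' -> body[0..3], body so far='5zd'
Chunk 2: stream[8..9]='8' size=0x8=8, data at stream[11..19]='9gi6k1pp' -> body[3..11], body so far='5zd9gi6k1pp'
Chunk 3: stream[21..22]='1' size=0x1=1, data at stream[24..25]='j' -> body[11..12], body so far='5zd9gi6k1ppj'
Chunk 4: stream[27..28]='0' size=0 (terminator). Final body='5zd9gi6k1ppj' (12 bytes)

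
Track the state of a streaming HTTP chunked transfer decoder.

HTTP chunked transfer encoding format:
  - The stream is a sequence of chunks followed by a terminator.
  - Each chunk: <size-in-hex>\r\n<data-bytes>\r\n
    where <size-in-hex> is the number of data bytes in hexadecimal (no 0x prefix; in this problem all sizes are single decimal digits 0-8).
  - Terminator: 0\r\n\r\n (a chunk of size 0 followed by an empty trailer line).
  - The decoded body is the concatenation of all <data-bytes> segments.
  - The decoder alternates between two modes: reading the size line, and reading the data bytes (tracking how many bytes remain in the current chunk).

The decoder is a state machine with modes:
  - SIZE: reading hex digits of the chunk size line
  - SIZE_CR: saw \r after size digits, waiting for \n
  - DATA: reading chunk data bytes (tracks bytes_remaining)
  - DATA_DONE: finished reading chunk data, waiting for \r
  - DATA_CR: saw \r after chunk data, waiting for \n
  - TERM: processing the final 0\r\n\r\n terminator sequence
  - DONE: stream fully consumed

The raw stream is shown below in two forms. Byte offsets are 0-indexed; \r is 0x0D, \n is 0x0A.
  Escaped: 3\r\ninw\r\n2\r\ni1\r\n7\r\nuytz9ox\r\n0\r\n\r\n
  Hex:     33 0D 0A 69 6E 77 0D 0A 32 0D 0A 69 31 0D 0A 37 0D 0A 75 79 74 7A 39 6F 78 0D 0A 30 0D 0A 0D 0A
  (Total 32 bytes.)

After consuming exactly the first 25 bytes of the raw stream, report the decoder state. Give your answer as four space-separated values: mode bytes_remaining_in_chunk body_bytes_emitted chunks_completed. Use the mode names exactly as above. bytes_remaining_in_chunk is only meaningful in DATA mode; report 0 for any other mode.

Byte 0 = '3': mode=SIZE remaining=0 emitted=0 chunks_done=0
Byte 1 = 0x0D: mode=SIZE_CR remaining=0 emitted=0 chunks_done=0
Byte 2 = 0x0A: mode=DATA remaining=3 emitted=0 chunks_done=0
Byte 3 = 'i': mode=DATA remaining=2 emitted=1 chunks_done=0
Byte 4 = 'n': mode=DATA remaining=1 emitted=2 chunks_done=0
Byte 5 = 'w': mode=DATA_DONE remaining=0 emitted=3 chunks_done=0
Byte 6 = 0x0D: mode=DATA_CR remaining=0 emitted=3 chunks_done=0
Byte 7 = 0x0A: mode=SIZE remaining=0 emitted=3 chunks_done=1
Byte 8 = '2': mode=SIZE remaining=0 emitted=3 chunks_done=1
Byte 9 = 0x0D: mode=SIZE_CR remaining=0 emitted=3 chunks_done=1
Byte 10 = 0x0A: mode=DATA remaining=2 emitted=3 chunks_done=1
Byte 11 = 'i': mode=DATA remaining=1 emitted=4 chunks_done=1
Byte 12 = '1': mode=DATA_DONE remaining=0 emitted=5 chunks_done=1
Byte 13 = 0x0D: mode=DATA_CR remaining=0 emitted=5 chunks_done=1
Byte 14 = 0x0A: mode=SIZE remaining=0 emitted=5 chunks_done=2
Byte 15 = '7': mode=SIZE remaining=0 emitted=5 chunks_done=2
Byte 16 = 0x0D: mode=SIZE_CR remaining=0 emitted=5 chunks_done=2
Byte 17 = 0x0A: mode=DATA remaining=7 emitted=5 chunks_done=2
Byte 18 = 'u': mode=DATA remaining=6 emitted=6 chunks_done=2
Byte 19 = 'y': mode=DATA remaining=5 emitted=7 chunks_done=2
Byte 20 = 't': mode=DATA remaining=4 emitted=8 chunks_done=2
Byte 21 = 'z': mode=DATA remaining=3 emitted=9 chunks_done=2
Byte 22 = '9': mode=DATA remaining=2 emitted=10 chunks_done=2
Byte 23 = 'o': mode=DATA remaining=1 emitted=11 chunks_done=2
Byte 24 = 'x': mode=DATA_DONE remaining=0 emitted=12 chunks_done=2

Answer: DATA_DONE 0 12 2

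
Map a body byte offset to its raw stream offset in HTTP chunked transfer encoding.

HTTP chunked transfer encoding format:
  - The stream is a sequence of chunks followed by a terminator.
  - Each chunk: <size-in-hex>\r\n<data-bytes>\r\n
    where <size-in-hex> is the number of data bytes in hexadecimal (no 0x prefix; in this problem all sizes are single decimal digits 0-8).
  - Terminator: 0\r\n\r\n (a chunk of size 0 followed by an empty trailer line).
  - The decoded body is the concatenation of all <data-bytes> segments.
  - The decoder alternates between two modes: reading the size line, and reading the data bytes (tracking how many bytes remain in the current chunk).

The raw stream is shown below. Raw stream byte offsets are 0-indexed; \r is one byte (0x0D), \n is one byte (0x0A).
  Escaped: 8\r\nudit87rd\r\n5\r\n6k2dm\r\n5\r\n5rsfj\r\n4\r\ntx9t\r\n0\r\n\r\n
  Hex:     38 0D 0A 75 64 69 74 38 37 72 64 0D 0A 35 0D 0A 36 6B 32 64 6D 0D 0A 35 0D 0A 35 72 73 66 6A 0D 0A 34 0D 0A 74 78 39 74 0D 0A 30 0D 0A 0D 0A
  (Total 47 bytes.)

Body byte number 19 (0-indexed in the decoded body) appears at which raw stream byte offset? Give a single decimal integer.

Answer: 37

Derivation:
Chunk 1: stream[0..1]='8' size=0x8=8, data at stream[3..11]='udit87rd' -> body[0..8], body so far='udit87rd'
Chunk 2: stream[13..14]='5' size=0x5=5, data at stream[16..21]='6k2dm' -> body[8..13], body so far='udit87rd6k2dm'
Chunk 3: stream[23..24]='5' size=0x5=5, data at stream[26..31]='5rsfj' -> body[13..18], body so far='udit87rd6k2dm5rsfj'
Chunk 4: stream[33..34]='4' size=0x4=4, data at stream[36..40]='tx9t' -> body[18..22], body so far='udit87rd6k2dm5rsfjtx9t'
Chunk 5: stream[42..43]='0' size=0 (terminator). Final body='udit87rd6k2dm5rsfjtx9t' (22 bytes)
Body byte 19 at stream offset 37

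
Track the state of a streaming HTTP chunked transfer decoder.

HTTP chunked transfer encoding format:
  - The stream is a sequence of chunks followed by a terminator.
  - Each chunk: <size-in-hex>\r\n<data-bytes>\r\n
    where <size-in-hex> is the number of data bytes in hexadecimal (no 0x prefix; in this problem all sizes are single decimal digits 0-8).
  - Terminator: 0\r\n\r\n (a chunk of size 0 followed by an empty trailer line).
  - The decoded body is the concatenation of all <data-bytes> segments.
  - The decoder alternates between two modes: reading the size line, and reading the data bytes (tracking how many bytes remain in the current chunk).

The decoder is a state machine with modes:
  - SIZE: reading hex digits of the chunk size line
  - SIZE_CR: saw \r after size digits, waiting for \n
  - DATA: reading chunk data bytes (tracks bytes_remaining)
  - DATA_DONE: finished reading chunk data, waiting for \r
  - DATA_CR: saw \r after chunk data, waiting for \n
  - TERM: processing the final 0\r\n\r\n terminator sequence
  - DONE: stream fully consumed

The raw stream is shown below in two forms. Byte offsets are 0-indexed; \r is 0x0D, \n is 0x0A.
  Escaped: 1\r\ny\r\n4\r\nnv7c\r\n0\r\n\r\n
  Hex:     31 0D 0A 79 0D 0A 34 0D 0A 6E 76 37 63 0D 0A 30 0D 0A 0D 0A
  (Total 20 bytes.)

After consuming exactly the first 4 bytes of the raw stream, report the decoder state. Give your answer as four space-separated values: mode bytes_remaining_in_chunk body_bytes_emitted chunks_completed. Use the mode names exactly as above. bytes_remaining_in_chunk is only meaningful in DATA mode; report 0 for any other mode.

Answer: DATA_DONE 0 1 0

Derivation:
Byte 0 = '1': mode=SIZE remaining=0 emitted=0 chunks_done=0
Byte 1 = 0x0D: mode=SIZE_CR remaining=0 emitted=0 chunks_done=0
Byte 2 = 0x0A: mode=DATA remaining=1 emitted=0 chunks_done=0
Byte 3 = 'y': mode=DATA_DONE remaining=0 emitted=1 chunks_done=0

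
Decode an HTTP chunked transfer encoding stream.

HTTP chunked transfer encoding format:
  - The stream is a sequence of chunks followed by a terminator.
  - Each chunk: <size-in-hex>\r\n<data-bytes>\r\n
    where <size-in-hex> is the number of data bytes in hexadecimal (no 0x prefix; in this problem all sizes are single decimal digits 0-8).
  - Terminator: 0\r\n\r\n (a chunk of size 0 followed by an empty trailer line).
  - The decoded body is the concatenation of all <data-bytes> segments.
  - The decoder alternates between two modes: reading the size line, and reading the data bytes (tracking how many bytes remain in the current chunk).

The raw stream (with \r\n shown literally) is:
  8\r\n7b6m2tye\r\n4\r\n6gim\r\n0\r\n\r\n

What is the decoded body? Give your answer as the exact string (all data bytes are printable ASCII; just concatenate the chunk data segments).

Answer: 7b6m2tye6gim

Derivation:
Chunk 1: stream[0..1]='8' size=0x8=8, data at stream[3..11]='7b6m2tye' -> body[0..8], body so far='7b6m2tye'
Chunk 2: stream[13..14]='4' size=0x4=4, data at stream[16..20]='6gim' -> body[8..12], body so far='7b6m2tye6gim'
Chunk 3: stream[22..23]='0' size=0 (terminator). Final body='7b6m2tye6gim' (12 bytes)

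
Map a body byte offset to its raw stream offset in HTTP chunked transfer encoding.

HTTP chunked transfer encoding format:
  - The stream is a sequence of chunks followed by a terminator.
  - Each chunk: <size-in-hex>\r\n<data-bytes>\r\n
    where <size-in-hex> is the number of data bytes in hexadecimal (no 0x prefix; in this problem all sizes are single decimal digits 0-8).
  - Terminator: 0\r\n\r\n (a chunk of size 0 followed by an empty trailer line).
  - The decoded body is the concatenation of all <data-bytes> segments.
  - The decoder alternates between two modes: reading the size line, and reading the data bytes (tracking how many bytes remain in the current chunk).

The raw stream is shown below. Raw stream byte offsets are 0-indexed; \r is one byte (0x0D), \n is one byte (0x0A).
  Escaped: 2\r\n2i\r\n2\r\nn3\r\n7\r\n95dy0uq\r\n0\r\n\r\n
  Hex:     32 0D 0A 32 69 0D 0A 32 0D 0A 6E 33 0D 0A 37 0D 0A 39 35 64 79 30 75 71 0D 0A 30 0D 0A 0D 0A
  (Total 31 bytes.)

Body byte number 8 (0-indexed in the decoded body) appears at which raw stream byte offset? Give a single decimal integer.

Answer: 21

Derivation:
Chunk 1: stream[0..1]='2' size=0x2=2, data at stream[3..5]='2i' -> body[0..2], body so far='2i'
Chunk 2: stream[7..8]='2' size=0x2=2, data at stream[10..12]='n3' -> body[2..4], body so far='2in3'
Chunk 3: stream[14..15]='7' size=0x7=7, data at stream[17..24]='95dy0uq' -> body[4..11], body so far='2in395dy0uq'
Chunk 4: stream[26..27]='0' size=0 (terminator). Final body='2in395dy0uq' (11 bytes)
Body byte 8 at stream offset 21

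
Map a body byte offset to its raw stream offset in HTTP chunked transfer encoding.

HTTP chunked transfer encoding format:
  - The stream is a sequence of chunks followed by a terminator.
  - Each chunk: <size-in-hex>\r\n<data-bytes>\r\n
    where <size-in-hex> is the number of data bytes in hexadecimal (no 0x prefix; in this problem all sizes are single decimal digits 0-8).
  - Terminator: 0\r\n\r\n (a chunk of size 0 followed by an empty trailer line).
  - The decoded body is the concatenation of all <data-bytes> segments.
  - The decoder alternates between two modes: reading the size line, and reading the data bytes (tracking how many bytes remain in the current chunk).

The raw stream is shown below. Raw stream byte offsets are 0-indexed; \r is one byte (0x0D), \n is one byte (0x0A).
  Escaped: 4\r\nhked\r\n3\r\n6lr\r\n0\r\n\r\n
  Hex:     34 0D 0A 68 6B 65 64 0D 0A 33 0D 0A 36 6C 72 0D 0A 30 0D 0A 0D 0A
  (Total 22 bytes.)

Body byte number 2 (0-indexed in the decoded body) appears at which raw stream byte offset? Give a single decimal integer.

Chunk 1: stream[0..1]='4' size=0x4=4, data at stream[3..7]='hked' -> body[0..4], body so far='hked'
Chunk 2: stream[9..10]='3' size=0x3=3, data at stream[12..15]='6lr' -> body[4..7], body so far='hked6lr'
Chunk 3: stream[17..18]='0' size=0 (terminator). Final body='hked6lr' (7 bytes)
Body byte 2 at stream offset 5

Answer: 5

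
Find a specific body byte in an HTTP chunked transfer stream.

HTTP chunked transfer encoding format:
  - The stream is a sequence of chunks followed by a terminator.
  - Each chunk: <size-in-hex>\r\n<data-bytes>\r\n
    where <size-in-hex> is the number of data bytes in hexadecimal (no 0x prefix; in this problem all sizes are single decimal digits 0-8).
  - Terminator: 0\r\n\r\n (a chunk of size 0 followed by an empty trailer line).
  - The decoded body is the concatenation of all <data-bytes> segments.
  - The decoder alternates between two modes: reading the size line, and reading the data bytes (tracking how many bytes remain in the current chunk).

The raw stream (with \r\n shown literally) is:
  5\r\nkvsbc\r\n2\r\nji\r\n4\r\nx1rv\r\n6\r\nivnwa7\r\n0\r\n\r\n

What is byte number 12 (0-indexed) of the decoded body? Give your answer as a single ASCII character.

Answer: v

Derivation:
Chunk 1: stream[0..1]='5' size=0x5=5, data at stream[3..8]='kvsbc' -> body[0..5], body so far='kvsbc'
Chunk 2: stream[10..11]='2' size=0x2=2, data at stream[13..15]='ji' -> body[5..7], body so far='kvsbcji'
Chunk 3: stream[17..18]='4' size=0x4=4, data at stream[20..24]='x1rv' -> body[7..11], body so far='kvsbcjix1rv'
Chunk 4: stream[26..27]='6' size=0x6=6, data at stream[29..35]='ivnwa7' -> body[11..17], body so far='kvsbcjix1rvivnwa7'
Chunk 5: stream[37..38]='0' size=0 (terminator). Final body='kvsbcjix1rvivnwa7' (17 bytes)
Body byte 12 = 'v'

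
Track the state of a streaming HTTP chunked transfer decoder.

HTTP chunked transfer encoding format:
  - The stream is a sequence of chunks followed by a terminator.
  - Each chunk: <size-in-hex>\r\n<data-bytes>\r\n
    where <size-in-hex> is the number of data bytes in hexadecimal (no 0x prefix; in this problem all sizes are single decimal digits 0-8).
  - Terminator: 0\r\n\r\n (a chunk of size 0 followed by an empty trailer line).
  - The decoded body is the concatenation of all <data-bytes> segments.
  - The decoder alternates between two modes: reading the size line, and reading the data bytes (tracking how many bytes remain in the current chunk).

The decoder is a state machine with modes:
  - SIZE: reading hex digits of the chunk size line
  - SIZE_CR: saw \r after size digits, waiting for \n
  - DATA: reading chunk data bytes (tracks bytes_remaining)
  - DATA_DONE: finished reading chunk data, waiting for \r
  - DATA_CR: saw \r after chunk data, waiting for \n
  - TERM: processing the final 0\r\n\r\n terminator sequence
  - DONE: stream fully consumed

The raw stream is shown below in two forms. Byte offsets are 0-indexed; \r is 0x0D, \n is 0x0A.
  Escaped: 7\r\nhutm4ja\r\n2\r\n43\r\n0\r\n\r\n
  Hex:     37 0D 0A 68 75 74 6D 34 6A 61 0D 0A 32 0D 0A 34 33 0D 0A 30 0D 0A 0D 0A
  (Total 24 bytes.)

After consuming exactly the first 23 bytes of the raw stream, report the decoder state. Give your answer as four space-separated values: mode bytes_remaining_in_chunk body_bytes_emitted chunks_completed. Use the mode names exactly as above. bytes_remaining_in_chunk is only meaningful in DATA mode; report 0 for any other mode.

Answer: TERM 0 9 2

Derivation:
Byte 0 = '7': mode=SIZE remaining=0 emitted=0 chunks_done=0
Byte 1 = 0x0D: mode=SIZE_CR remaining=0 emitted=0 chunks_done=0
Byte 2 = 0x0A: mode=DATA remaining=7 emitted=0 chunks_done=0
Byte 3 = 'h': mode=DATA remaining=6 emitted=1 chunks_done=0
Byte 4 = 'u': mode=DATA remaining=5 emitted=2 chunks_done=0
Byte 5 = 't': mode=DATA remaining=4 emitted=3 chunks_done=0
Byte 6 = 'm': mode=DATA remaining=3 emitted=4 chunks_done=0
Byte 7 = '4': mode=DATA remaining=2 emitted=5 chunks_done=0
Byte 8 = 'j': mode=DATA remaining=1 emitted=6 chunks_done=0
Byte 9 = 'a': mode=DATA_DONE remaining=0 emitted=7 chunks_done=0
Byte 10 = 0x0D: mode=DATA_CR remaining=0 emitted=7 chunks_done=0
Byte 11 = 0x0A: mode=SIZE remaining=0 emitted=7 chunks_done=1
Byte 12 = '2': mode=SIZE remaining=0 emitted=7 chunks_done=1
Byte 13 = 0x0D: mode=SIZE_CR remaining=0 emitted=7 chunks_done=1
Byte 14 = 0x0A: mode=DATA remaining=2 emitted=7 chunks_done=1
Byte 15 = '4': mode=DATA remaining=1 emitted=8 chunks_done=1
Byte 16 = '3': mode=DATA_DONE remaining=0 emitted=9 chunks_done=1
Byte 17 = 0x0D: mode=DATA_CR remaining=0 emitted=9 chunks_done=1
Byte 18 = 0x0A: mode=SIZE remaining=0 emitted=9 chunks_done=2
Byte 19 = '0': mode=SIZE remaining=0 emitted=9 chunks_done=2
Byte 20 = 0x0D: mode=SIZE_CR remaining=0 emitted=9 chunks_done=2
Byte 21 = 0x0A: mode=TERM remaining=0 emitted=9 chunks_done=2
Byte 22 = 0x0D: mode=TERM remaining=0 emitted=9 chunks_done=2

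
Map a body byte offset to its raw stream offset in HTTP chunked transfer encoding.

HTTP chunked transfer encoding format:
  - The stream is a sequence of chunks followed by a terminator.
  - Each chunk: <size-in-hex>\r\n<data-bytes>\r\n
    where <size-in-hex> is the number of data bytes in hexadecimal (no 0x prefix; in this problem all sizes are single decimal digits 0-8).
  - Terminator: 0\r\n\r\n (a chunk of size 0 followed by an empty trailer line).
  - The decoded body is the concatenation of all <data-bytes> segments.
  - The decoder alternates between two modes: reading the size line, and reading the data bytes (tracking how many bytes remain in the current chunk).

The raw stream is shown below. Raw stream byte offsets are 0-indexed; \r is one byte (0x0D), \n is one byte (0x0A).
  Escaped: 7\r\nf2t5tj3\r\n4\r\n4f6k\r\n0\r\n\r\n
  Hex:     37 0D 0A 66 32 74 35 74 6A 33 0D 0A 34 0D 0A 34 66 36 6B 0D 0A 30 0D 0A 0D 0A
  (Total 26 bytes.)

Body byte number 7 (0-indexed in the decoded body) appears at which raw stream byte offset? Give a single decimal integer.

Chunk 1: stream[0..1]='7' size=0x7=7, data at stream[3..10]='f2t5tj3' -> body[0..7], body so far='f2t5tj3'
Chunk 2: stream[12..13]='4' size=0x4=4, data at stream[15..19]='4f6k' -> body[7..11], body so far='f2t5tj34f6k'
Chunk 3: stream[21..22]='0' size=0 (terminator). Final body='f2t5tj34f6k' (11 bytes)
Body byte 7 at stream offset 15

Answer: 15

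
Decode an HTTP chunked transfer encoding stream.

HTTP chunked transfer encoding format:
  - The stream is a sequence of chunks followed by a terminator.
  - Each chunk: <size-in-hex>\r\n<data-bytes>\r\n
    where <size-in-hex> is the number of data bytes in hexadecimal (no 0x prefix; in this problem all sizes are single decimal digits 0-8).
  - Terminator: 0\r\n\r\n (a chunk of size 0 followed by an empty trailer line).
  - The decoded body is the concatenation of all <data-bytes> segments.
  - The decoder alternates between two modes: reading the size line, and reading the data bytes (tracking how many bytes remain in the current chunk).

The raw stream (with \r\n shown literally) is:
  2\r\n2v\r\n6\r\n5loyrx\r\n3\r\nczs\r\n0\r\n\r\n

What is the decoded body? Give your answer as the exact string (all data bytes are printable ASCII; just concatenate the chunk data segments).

Chunk 1: stream[0..1]='2' size=0x2=2, data at stream[3..5]='2v' -> body[0..2], body so far='2v'
Chunk 2: stream[7..8]='6' size=0x6=6, data at stream[10..16]='5loyrx' -> body[2..8], body so far='2v5loyrx'
Chunk 3: stream[18..19]='3' size=0x3=3, data at stream[21..24]='czs' -> body[8..11], body so far='2v5loyrxczs'
Chunk 4: stream[26..27]='0' size=0 (terminator). Final body='2v5loyrxczs' (11 bytes)

Answer: 2v5loyrxczs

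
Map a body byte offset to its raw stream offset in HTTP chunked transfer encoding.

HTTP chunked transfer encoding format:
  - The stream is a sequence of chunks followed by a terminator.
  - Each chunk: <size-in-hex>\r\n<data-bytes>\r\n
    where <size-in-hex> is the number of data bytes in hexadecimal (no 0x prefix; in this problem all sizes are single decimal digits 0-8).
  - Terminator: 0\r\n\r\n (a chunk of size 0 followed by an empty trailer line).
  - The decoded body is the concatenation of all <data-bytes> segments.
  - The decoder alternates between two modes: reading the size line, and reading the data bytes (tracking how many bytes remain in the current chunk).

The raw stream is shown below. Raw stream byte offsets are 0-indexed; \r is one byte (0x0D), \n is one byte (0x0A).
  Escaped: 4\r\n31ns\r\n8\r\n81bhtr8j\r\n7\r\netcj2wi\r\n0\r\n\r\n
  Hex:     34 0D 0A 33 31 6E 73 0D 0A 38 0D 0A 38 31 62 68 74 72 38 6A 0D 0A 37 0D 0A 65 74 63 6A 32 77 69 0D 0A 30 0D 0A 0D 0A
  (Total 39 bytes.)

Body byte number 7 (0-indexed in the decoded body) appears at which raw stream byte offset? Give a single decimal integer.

Answer: 15

Derivation:
Chunk 1: stream[0..1]='4' size=0x4=4, data at stream[3..7]='31ns' -> body[0..4], body so far='31ns'
Chunk 2: stream[9..10]='8' size=0x8=8, data at stream[12..20]='81bhtr8j' -> body[4..12], body so far='31ns81bhtr8j'
Chunk 3: stream[22..23]='7' size=0x7=7, data at stream[25..32]='etcj2wi' -> body[12..19], body so far='31ns81bhtr8jetcj2wi'
Chunk 4: stream[34..35]='0' size=0 (terminator). Final body='31ns81bhtr8jetcj2wi' (19 bytes)
Body byte 7 at stream offset 15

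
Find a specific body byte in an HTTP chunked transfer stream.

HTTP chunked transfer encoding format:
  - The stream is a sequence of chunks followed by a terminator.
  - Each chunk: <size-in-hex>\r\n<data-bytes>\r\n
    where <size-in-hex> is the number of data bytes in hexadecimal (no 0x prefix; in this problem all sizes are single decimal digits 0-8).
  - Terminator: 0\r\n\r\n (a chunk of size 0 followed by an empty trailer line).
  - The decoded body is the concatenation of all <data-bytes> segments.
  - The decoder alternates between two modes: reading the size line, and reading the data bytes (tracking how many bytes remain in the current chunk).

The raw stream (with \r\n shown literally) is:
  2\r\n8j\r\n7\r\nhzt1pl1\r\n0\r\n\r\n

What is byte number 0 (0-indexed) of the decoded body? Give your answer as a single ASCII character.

Answer: 8

Derivation:
Chunk 1: stream[0..1]='2' size=0x2=2, data at stream[3..5]='8j' -> body[0..2], body so far='8j'
Chunk 2: stream[7..8]='7' size=0x7=7, data at stream[10..17]='hzt1pl1' -> body[2..9], body so far='8jhzt1pl1'
Chunk 3: stream[19..20]='0' size=0 (terminator). Final body='8jhzt1pl1' (9 bytes)
Body byte 0 = '8'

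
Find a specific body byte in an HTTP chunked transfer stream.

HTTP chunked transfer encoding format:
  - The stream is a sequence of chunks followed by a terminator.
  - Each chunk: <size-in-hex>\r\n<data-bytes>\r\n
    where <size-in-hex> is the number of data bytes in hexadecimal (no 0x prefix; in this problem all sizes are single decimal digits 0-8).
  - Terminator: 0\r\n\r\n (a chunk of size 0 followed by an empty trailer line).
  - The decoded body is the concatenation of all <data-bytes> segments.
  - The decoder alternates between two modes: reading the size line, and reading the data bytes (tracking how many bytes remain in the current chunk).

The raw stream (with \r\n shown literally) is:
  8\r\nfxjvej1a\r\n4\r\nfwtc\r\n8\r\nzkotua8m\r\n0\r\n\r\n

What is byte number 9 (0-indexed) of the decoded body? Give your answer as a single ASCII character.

Answer: w

Derivation:
Chunk 1: stream[0..1]='8' size=0x8=8, data at stream[3..11]='fxjvej1a' -> body[0..8], body so far='fxjvej1a'
Chunk 2: stream[13..14]='4' size=0x4=4, data at stream[16..20]='fwtc' -> body[8..12], body so far='fxjvej1afwtc'
Chunk 3: stream[22..23]='8' size=0x8=8, data at stream[25..33]='zkotua8m' -> body[12..20], body so far='fxjvej1afwtczkotua8m'
Chunk 4: stream[35..36]='0' size=0 (terminator). Final body='fxjvej1afwtczkotua8m' (20 bytes)
Body byte 9 = 'w'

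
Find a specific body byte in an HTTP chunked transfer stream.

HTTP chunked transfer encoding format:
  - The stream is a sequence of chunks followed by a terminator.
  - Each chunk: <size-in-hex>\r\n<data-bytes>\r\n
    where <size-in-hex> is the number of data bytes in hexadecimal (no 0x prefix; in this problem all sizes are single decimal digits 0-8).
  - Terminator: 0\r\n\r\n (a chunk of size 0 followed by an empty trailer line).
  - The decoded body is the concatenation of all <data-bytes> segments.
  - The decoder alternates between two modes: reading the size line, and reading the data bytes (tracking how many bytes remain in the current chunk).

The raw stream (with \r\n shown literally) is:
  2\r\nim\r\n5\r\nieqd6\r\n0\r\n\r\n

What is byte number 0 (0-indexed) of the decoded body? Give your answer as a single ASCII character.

Chunk 1: stream[0..1]='2' size=0x2=2, data at stream[3..5]='im' -> body[0..2], body so far='im'
Chunk 2: stream[7..8]='5' size=0x5=5, data at stream[10..15]='ieqd6' -> body[2..7], body so far='imieqd6'
Chunk 3: stream[17..18]='0' size=0 (terminator). Final body='imieqd6' (7 bytes)
Body byte 0 = 'i'

Answer: i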